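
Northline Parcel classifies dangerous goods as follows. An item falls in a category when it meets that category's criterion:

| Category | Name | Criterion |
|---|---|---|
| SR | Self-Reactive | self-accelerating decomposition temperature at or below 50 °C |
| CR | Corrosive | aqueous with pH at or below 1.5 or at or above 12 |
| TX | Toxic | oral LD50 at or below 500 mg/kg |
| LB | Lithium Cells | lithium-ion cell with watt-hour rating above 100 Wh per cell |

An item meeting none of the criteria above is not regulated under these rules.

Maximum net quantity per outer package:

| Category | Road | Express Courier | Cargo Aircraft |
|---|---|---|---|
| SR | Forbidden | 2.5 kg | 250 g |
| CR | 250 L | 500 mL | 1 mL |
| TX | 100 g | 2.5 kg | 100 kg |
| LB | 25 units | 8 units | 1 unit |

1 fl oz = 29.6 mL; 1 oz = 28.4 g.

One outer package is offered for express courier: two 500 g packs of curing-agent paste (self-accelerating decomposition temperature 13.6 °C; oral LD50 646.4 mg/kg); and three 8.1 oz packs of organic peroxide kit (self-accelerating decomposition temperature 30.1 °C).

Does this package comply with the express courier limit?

Yes

Curing-agent paste: self-accelerating decomposition temperature 13.6 °C ≤ 50 °C → Category SR (Self-Reactive).
Self-accelerating decomposition temperature 30.1 °C meets the Category SR criterion (Self-Reactive), so the organic peroxide kit is Category SR.
Total Category SR: (two 500 g packs = 1 kg) + (three 8.1 oz packs = 690.12 g) = 1690.12 g.
That is within the Category SR express courier limit of 2.5 kg.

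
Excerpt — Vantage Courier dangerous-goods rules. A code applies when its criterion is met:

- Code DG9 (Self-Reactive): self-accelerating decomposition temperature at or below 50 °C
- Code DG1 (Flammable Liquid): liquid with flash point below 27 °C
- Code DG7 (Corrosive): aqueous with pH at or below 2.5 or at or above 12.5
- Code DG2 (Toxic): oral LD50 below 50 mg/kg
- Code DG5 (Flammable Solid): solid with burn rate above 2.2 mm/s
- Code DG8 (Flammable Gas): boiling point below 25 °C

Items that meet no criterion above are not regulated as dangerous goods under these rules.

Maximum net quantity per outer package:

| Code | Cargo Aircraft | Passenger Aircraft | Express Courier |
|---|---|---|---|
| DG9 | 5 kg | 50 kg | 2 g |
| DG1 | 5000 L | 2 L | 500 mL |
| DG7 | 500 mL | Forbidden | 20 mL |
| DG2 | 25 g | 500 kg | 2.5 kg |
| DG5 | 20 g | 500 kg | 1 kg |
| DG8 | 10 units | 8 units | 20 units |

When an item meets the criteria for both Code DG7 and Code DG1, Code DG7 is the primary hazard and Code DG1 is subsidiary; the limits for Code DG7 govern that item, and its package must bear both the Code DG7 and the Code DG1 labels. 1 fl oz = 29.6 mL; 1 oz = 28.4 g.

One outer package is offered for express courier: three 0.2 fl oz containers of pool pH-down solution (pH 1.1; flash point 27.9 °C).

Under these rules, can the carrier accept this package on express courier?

With pH 1.1 (≤ 2.5), the pool pH-down solution falls in Code DG7.
Code DG7 quantity: three 0.2 fl oz containers = 17.76 mL.
17.76 mL is within the express courier limit of 20 mL for Code DG7.

Yes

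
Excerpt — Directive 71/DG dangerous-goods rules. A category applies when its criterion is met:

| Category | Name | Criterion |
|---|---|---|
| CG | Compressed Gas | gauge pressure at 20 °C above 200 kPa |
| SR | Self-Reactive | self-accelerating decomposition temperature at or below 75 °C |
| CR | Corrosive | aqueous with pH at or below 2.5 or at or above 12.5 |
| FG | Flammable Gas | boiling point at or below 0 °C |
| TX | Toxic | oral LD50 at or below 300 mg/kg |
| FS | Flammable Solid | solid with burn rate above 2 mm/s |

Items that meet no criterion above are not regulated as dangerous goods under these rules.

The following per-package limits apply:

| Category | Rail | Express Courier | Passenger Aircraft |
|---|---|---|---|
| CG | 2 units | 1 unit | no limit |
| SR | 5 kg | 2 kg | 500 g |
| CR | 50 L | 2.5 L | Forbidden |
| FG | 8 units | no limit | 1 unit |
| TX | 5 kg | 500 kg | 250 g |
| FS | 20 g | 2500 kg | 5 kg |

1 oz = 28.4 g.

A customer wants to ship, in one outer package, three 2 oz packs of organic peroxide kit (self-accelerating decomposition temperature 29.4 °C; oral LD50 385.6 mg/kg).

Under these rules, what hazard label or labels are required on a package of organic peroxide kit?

Category SR

The organic peroxide kit has self-accelerating decomposition temperature 29.4 °C, which is ≤ 75 °C, so it is Category SR (Self-Reactive).
Only the Category SR label is required.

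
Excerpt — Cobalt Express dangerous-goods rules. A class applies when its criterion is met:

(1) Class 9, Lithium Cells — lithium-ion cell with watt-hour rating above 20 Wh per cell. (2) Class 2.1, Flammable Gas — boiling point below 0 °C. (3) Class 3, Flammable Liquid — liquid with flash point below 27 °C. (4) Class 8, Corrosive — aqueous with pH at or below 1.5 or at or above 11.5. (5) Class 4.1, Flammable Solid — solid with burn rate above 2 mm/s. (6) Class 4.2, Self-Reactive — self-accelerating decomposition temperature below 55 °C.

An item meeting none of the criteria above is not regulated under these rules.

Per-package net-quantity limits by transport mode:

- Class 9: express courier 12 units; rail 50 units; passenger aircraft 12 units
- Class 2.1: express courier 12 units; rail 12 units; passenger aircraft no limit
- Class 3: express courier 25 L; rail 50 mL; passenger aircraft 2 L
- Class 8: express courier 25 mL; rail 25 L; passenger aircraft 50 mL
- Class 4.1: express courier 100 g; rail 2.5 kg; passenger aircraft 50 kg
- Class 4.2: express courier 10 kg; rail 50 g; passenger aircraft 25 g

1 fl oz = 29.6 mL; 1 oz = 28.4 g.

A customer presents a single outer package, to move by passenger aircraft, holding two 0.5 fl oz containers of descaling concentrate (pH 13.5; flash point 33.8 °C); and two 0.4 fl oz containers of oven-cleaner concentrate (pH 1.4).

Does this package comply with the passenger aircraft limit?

With pH 13.5 (≥ 11.5), the descaling concentrate falls in Class 8.
Oven-cleaner concentrate: pH 1.4 ≤ 1.5 → Class 8 (Corrosive).
Total Class 8: (two 0.5 fl oz containers = 29.6 mL) + (two 0.4 fl oz containers = 23.68 mL) = 53.28 mL.
53.28 mL > 50 mL (passenger aircraft limit, Class 8) — over the limit.

No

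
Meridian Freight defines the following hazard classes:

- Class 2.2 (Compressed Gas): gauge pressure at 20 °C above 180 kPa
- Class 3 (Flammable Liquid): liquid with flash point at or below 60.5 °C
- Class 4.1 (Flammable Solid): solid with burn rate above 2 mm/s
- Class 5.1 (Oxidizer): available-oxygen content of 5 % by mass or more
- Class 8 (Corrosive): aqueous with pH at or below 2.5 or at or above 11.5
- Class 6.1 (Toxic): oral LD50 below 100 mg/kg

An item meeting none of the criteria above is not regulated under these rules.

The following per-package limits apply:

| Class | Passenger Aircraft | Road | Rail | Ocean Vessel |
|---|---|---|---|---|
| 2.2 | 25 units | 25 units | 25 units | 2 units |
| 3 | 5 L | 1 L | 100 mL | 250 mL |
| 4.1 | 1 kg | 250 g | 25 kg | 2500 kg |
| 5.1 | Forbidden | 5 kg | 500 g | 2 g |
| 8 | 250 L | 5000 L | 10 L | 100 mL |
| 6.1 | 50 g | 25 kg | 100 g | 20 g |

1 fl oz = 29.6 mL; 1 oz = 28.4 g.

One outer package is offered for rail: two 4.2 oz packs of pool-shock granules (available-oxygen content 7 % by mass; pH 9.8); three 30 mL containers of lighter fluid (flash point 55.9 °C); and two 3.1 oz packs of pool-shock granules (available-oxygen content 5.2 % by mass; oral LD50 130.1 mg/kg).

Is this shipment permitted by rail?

The pool-shock granules have available-oxygen content 7 % by mass, which is ≥ 5 % by mass, so they are Class 5.1 (Oxidizer).
The lighter fluid has flash point 55.9 °C, which is ≤ 60.5 °C, so it is Class 3 (Flammable Liquid).
With available-oxygen content 5.2 % by mass (≥ 5 % by mass), the pool-shock granules fall in Class 5.1.
Class 5.1 net quantity: (two 4.2 oz packs = 238.56 g) + (two 3.1 oz packs = 176.08 g) = 414.64 g.
That is within the Class 5.1 rail limit of 500 g.
Class 3 quantity: three 30 mL containers = 90 mL.
90 mL ≤ 100 mL (rail limit, Class 3) — within limit.
Every hazard class is within its rail limit and no segregation rule is violated.

Yes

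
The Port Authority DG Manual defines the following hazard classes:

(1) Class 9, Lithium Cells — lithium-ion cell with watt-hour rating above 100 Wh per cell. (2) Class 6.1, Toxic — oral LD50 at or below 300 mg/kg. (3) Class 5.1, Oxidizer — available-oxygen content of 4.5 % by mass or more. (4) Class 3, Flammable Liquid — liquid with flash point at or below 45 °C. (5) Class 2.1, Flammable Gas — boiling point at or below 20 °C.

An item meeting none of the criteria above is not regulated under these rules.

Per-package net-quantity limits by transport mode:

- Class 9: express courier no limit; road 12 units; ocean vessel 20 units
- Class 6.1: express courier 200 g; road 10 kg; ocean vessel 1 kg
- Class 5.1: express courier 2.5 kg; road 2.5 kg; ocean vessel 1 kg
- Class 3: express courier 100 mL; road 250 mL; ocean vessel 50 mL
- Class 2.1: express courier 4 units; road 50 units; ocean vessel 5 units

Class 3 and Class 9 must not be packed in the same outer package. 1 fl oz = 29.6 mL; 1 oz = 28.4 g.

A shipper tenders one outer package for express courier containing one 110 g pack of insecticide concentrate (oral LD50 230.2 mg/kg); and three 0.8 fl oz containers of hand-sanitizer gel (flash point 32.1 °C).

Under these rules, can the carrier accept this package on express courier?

Yes

Oral LD50 230.2 mg/kg meets the Class 6.1 criterion (Toxic), so the insecticide concentrate is Class 6.1.
With flash point 32.1 °C (≤ 45 °C), the hand-sanitizer gel falls in Class 3.
Class 6.1 quantity: 110 g.
110 g ≤ 200 g (express courier limit, Class 6.1) — within limit.
Class 3 quantity: three 0.8 fl oz containers = 71.04 mL.
71.04 mL is within the express courier limit of 100 mL for Class 3.
The segregation rule (Class 3 with Class 9) does not apply to Class 6.1 with Class 3.
Every hazard class is within its express courier limit and no segregation rule is violated.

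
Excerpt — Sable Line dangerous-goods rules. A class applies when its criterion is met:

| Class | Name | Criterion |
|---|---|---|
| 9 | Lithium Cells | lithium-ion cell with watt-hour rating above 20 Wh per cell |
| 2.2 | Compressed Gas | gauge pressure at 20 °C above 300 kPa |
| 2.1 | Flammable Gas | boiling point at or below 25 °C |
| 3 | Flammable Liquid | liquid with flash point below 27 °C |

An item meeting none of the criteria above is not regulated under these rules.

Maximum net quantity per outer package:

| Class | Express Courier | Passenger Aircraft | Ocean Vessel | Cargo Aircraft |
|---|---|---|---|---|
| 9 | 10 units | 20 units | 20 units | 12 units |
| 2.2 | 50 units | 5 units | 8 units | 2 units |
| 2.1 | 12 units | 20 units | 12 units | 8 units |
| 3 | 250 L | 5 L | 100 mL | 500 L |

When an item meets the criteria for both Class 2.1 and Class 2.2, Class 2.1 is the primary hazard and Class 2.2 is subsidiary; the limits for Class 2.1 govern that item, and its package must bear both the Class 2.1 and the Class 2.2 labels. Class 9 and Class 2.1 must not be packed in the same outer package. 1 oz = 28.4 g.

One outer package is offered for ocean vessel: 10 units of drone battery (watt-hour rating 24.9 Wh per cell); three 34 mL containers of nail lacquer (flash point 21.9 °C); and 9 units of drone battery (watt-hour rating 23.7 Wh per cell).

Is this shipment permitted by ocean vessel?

No

Drone battery: watt-hour rating 24.9 Wh per cell > 20 Wh per cell → Class 9 (Lithium Cells).
Nail lacquer: flash point 21.9 °C < 27 °C → Class 3 (Flammable Liquid).
Drone battery: watt-hour rating 23.7 Wh per cell > 20 Wh per cell → Class 9 (Lithium Cells).
Class 9 net quantity: 10 units + 9 units = 19 units.
That is within the Class 9 ocean vessel limit of 20 units.
Class 3 quantity: three 34 mL containers = 102 mL.
102 mL > 100 mL (ocean vessel limit, Class 3) — over the limit.
The segregation rule (Class 9 with Class 2.1) does not apply to Class 9 with Class 3.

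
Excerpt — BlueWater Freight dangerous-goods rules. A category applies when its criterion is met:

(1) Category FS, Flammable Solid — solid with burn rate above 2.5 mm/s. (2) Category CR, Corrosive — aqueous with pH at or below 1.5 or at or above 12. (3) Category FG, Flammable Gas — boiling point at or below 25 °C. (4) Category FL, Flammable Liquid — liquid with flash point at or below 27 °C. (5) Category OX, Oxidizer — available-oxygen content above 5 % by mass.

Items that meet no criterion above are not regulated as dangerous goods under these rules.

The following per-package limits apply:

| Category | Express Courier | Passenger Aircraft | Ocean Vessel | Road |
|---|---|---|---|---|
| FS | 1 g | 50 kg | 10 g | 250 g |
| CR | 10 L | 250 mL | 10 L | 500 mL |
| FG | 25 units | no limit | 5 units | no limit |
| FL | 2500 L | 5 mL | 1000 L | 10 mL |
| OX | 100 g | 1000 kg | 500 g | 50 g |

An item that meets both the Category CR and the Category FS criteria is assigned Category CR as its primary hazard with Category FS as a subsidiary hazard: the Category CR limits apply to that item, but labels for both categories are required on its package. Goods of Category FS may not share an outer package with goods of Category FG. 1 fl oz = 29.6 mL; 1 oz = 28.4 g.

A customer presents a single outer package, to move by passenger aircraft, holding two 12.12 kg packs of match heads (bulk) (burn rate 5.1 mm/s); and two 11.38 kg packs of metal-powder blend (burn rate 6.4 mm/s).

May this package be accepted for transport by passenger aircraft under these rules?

Yes

With burn rate 5.1 mm/s (> 2.5 mm/s), the match heads (bulk) fall in Category FS.
With burn rate 6.4 mm/s (> 2.5 mm/s), the metal-powder blend falls in Category FS.
Category FS net quantity: (two 12.12 kg packs = 24.24 kg) + (two 11.38 kg packs = 22.76 kg) = 47 kg.
47 kg ≤ 50 kg (passenger aircraft limit, Category FS) — within limit.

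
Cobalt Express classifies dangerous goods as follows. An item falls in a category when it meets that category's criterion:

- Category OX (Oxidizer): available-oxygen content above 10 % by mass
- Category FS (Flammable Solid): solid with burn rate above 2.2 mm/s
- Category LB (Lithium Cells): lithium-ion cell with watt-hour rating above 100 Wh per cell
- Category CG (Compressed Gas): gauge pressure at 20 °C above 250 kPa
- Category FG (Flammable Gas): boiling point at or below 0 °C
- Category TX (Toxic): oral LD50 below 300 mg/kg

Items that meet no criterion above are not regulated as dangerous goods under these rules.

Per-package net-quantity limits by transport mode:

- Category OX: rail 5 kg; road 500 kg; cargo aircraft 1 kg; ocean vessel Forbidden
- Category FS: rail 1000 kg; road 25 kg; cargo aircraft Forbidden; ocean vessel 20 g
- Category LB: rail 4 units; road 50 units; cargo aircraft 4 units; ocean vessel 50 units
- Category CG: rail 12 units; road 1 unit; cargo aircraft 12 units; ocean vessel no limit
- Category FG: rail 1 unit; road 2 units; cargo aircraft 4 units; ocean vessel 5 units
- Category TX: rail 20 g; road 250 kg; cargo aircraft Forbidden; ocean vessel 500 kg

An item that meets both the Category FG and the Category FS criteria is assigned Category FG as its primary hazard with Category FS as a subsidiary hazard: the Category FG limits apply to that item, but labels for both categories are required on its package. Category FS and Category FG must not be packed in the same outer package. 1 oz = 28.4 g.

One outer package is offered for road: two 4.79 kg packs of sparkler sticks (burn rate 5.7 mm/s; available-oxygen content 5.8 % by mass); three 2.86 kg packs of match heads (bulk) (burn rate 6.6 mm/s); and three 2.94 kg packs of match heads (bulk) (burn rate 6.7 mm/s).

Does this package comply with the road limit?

With burn rate 5.7 mm/s (> 2.2 mm/s), the sparkler sticks fall in Category FS.
With burn rate 6.6 mm/s (> 2.2 mm/s), the match heads (bulk) fall in Category FS.
Match heads (bulk): burn rate 6.7 mm/s > 2.2 mm/s → Category FS (Flammable Solid).
Category FS net quantity: (two 4.79 kg packs = 9.58 kg) + (three 2.86 kg packs = 8.58 kg) + (three 2.94 kg packs = 8.82 kg) = 26.98 kg.
26.98 kg exceeds the road limit of 25 kg for Category FS.

No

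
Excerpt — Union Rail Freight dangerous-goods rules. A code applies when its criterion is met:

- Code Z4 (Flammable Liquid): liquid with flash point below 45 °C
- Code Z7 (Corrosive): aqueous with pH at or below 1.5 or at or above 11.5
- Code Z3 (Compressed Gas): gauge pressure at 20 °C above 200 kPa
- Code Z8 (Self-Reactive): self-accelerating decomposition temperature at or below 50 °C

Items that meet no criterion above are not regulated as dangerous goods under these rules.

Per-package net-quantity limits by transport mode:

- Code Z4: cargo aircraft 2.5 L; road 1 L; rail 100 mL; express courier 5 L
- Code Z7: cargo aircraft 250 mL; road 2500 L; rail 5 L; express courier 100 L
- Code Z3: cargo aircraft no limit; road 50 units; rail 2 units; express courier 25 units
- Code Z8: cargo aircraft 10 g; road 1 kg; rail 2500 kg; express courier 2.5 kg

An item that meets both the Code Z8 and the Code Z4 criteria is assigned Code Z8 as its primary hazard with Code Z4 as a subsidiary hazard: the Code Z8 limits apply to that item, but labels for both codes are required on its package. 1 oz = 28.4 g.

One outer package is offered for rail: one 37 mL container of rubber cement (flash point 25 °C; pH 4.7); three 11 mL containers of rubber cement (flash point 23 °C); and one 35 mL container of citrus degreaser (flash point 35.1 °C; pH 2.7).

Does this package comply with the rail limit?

Flash point 25 °C meets the Code Z4 criterion (Flammable Liquid), so the rubber cement is Code Z4.
The rubber cement has flash point 23 °C, which is < 45 °C, so it is Code Z4 (Flammable Liquid).
Flash point 35.1 °C meets the Code Z4 criterion (Flammable Liquid), so the citrus degreaser is Code Z4.
Code Z4 net quantity: 37 mL + (three 11 mL containers = 33 mL) + 35 mL = 105 mL.
105 mL exceeds the rail limit of 100 mL for Code Z4.

No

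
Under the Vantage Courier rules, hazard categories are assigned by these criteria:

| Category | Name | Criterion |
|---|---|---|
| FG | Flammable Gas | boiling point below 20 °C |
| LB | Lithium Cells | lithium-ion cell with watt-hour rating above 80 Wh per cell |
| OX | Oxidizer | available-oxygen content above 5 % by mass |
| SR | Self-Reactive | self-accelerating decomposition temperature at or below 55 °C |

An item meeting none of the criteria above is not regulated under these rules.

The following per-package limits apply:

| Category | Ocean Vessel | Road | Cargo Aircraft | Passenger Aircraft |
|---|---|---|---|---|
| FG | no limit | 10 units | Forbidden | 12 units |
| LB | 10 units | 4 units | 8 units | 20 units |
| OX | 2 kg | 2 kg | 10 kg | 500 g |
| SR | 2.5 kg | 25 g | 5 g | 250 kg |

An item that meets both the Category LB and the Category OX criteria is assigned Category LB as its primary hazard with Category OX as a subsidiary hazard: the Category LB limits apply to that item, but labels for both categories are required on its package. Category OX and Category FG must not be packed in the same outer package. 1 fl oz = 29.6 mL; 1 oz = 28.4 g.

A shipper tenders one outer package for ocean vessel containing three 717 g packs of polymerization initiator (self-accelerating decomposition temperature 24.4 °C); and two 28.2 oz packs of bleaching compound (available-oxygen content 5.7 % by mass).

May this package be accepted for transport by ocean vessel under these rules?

Self-accelerating decomposition temperature 24.4 °C meets the Category SR criterion (Self-Reactive), so the polymerization initiator is Category SR.
Available-oxygen content 5.7 % by mass meets the Category OX criterion (Oxidizer), so the bleaching compound is Category OX.
Category OX quantity: two 28.2 oz packs = 1601.76 g.
That is within the Category OX ocean vessel limit of 2 kg.
Category SR quantity: three 717 g packs = 2.151 kg.
2.151 kg ≤ 2.5 kg (ocean vessel limit, Category SR) — within limit.
The segregation rule (Category OX with Category FG) does not apply to Category OX with Category SR.
Every hazard category is within its ocean vessel limit and no segregation rule is violated.

Yes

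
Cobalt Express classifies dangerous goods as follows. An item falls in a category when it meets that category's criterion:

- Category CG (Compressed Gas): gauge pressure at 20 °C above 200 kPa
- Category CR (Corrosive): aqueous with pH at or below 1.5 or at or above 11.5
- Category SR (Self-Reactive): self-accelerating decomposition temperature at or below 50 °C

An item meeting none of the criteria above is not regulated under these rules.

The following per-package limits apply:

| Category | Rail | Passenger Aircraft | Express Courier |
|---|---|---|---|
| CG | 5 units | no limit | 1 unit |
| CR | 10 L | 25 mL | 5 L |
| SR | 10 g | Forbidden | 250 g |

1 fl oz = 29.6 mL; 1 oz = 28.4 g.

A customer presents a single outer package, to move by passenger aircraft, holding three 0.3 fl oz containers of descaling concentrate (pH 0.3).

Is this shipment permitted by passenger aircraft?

With pH 0.3 (≤ 1.5), the descaling concentrate falls in Category CR.
Category CR quantity: three 0.3 fl oz containers = 26.64 mL.
That exceeds the Category CR passenger aircraft limit of 25 mL.

No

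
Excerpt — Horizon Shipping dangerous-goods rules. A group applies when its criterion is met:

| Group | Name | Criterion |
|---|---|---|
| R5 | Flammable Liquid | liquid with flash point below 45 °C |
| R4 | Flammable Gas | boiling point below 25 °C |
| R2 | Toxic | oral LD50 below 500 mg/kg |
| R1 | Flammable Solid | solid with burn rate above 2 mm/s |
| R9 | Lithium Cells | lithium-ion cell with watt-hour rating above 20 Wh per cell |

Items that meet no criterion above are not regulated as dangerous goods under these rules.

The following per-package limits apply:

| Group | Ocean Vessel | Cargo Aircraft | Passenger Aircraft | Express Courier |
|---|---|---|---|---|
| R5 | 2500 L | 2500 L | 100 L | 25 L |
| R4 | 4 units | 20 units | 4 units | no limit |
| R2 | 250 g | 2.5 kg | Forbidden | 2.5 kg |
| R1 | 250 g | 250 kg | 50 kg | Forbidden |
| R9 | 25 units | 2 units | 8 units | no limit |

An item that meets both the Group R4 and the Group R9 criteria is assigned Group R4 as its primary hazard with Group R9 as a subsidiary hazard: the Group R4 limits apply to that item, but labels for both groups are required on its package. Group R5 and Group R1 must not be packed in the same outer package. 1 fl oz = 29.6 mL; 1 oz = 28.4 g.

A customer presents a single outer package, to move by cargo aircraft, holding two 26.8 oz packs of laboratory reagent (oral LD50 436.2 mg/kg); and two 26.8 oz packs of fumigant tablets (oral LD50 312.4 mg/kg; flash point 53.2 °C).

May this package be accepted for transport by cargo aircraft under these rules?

No

Laboratory reagent: oral LD50 436.2 mg/kg < 500 mg/kg → Group R2 (Toxic).
With oral LD50 312.4 mg/kg (< 500 mg/kg), the fumigant tablets fall in Group R2.
Group R2 net quantity: (two 26.8 oz packs = 1522.24 g) + (two 26.8 oz packs = 1522.24 g) = 3044.48 g.
That exceeds the Group R2 cargo aircraft limit of 2.5 kg.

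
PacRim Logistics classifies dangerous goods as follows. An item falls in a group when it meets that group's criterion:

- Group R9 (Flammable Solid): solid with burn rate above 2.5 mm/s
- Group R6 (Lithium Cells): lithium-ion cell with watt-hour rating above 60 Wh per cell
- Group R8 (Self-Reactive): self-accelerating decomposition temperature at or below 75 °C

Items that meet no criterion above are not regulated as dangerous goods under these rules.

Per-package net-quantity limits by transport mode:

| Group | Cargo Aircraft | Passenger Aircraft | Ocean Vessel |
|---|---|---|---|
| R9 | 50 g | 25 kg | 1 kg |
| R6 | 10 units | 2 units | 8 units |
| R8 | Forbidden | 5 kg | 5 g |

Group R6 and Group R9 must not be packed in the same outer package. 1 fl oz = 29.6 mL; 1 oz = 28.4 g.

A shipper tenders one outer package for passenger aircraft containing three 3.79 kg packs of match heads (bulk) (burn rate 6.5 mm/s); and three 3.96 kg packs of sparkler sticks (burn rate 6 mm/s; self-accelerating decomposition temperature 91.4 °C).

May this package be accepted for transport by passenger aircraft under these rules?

Match heads (bulk): burn rate 6.5 mm/s > 2.5 mm/s → Group R9 (Flammable Solid).
Sparkler sticks: burn rate 6 mm/s > 2.5 mm/s → Group R9 (Flammable Solid).
Total Group R9: (three 3.79 kg packs = 11.37 kg) + (three 3.96 kg packs = 11.88 kg) = 23.25 kg.
23.25 kg ≤ 25 kg (passenger aircraft limit, Group R9) — within limit.

Yes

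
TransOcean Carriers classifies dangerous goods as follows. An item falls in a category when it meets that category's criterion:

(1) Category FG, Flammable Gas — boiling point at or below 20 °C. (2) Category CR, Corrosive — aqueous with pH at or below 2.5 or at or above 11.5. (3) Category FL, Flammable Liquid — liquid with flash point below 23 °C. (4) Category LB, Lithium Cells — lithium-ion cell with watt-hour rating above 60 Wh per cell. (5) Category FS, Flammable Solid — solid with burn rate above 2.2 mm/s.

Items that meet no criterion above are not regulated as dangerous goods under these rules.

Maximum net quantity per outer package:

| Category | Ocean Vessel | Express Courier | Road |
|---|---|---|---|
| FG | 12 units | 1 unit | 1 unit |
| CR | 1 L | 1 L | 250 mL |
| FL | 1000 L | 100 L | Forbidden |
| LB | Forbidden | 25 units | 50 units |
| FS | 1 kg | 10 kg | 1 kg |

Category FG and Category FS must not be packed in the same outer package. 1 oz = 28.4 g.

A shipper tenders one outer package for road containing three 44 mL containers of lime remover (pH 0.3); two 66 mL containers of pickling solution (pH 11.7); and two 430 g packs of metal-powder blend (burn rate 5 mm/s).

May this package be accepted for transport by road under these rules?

No

pH 0.3 meets the Category CR criterion (Corrosive), so the lime remover is Category CR.
pH 11.7 meets the Category CR criterion (Corrosive), so the pickling solution is Category CR.
Burn rate 5 mm/s meets the Category FS criterion (Flammable Solid), so the metal-powder blend is Category FS.
Total Category CR: (three 44 mL containers = 132 mL) + (two 66 mL containers = 132 mL) = 264 mL.
264 mL > 250 mL (road limit, Category CR) — over the limit.
Category FS quantity: two 430 g packs = 860 g.
That is within the Category FS road limit of 1 kg.
The segregation rule (Category FG with Category FS) does not apply to Category CR with Category FS.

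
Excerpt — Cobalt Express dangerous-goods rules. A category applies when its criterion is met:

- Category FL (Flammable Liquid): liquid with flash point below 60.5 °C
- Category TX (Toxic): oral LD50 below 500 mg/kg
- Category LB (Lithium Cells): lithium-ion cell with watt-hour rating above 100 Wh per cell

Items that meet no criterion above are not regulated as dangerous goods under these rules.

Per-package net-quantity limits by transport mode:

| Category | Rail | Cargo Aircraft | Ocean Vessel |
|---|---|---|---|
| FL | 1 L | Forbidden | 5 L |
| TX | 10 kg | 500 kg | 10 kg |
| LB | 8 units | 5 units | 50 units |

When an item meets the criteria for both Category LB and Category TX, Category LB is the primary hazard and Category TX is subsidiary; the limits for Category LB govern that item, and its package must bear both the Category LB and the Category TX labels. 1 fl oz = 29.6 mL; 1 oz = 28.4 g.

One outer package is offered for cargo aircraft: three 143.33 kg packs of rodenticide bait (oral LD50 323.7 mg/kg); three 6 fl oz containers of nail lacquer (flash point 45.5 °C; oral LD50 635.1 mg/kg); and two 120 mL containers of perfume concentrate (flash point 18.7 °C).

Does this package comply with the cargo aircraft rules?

With oral LD50 323.7 mg/kg (< 500 mg/kg), the rodenticide bait falls in Category TX.
Flash point 45.5 °C meets the Category FL criterion (Flammable Liquid), so the nail lacquer is Category FL.
Flash point 18.7 °C meets the Category FL criterion (Flammable Liquid), so the perfume concentrate is Category FL.
Category FL net quantity: (three 6 fl oz containers = 532.8 mL) + (two 120 mL containers = 240 mL) = 772.8 mL.
By cargo aircraft, Category FL is Forbidden regardless of quantity.
Category TX quantity: three 143.33 kg packs = 429.99 kg.
That is within the Category TX cargo aircraft limit of 500 kg.

No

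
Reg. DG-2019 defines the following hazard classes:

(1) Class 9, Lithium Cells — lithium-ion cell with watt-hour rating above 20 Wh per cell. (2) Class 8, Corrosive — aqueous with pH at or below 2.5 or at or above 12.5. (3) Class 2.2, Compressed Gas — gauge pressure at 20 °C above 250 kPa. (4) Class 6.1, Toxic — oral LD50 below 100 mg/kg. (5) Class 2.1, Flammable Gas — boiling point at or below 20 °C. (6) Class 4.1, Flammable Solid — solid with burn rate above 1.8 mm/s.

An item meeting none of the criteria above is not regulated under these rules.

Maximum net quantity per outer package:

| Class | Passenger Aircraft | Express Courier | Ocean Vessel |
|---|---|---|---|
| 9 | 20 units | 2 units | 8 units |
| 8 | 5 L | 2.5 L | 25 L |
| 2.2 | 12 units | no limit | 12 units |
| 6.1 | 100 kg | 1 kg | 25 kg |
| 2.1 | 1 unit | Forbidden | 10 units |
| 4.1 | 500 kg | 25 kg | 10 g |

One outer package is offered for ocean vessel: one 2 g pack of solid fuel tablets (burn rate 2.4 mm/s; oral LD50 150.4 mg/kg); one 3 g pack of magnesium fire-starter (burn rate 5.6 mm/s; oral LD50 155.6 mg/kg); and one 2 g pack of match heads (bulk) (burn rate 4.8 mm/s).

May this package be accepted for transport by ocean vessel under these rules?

Yes

The solid fuel tablets have burn rate 2.4 mm/s, which is > 1.8 mm/s, so they are Class 4.1 (Flammable Solid).
Burn rate 5.6 mm/s meets the Class 4.1 criterion (Flammable Solid), so the magnesium fire-starter is Class 4.1.
Match heads (bulk): burn rate 4.8 mm/s > 1.8 mm/s → Class 4.1 (Flammable Solid).
Total Class 4.1: 2 g + 3 g + 2 g = 7 g.
That is within the Class 4.1 ocean vessel limit of 10 g.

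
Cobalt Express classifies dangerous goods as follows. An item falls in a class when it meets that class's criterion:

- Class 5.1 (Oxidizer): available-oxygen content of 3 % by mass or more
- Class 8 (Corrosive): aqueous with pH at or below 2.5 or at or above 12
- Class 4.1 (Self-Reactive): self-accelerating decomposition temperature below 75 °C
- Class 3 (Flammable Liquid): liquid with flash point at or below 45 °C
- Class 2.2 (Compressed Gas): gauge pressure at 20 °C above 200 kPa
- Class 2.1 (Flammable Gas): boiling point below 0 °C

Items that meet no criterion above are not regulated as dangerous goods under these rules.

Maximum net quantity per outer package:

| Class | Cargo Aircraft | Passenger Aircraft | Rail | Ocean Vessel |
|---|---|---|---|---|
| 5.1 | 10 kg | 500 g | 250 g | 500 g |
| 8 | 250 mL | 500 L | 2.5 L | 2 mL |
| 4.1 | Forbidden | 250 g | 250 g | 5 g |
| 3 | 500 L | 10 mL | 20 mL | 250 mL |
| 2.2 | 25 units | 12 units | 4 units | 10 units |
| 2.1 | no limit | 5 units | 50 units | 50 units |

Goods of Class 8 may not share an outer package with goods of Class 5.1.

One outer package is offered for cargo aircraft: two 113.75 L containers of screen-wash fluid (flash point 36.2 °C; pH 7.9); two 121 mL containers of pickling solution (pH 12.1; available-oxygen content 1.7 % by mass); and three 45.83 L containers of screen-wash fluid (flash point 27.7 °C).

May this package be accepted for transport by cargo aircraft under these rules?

Yes

Screen-wash fluid: flash point 36.2 °C ≤ 45 °C → Class 3 (Flammable Liquid).
With pH 12.1 (≥ 12), the pickling solution falls in Class 8.
Screen-wash fluid: flash point 27.7 °C ≤ 45 °C → Class 3 (Flammable Liquid).
Class 8 quantity: two 121 mL containers = 242 mL.
242 mL ≤ 250 mL (cargo aircraft limit, Class 8) — within limit.
Class 3 net quantity: (two 113.75 L containers = 227.5 L) + (three 45.83 L containers = 137.49 L) = 364.99 L.
364.99 L is within the cargo aircraft limit of 500 L for Class 3.
The segregation rule (Class 8 with Class 5.1) does not apply to Class 8 with Class 3.
Every hazard class is within its cargo aircraft limit and no segregation rule is violated.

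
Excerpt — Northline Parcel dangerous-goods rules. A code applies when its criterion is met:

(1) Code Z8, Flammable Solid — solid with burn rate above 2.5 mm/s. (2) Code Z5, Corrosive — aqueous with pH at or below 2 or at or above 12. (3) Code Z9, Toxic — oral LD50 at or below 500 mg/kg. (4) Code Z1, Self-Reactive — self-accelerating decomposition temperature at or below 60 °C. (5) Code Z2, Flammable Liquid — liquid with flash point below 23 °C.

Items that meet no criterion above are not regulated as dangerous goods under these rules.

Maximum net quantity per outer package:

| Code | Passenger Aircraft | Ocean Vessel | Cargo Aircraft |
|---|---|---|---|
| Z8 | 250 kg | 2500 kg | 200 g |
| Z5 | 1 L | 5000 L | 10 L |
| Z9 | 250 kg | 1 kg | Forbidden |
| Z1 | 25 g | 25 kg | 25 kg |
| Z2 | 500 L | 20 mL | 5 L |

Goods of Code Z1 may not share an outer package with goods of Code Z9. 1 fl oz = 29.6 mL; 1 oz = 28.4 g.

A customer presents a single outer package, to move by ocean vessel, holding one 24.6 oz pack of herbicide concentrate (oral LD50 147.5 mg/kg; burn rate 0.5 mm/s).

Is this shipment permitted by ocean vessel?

Yes

Herbicide concentrate: oral LD50 147.5 mg/kg ≤ 500 mg/kg → Code Z9 (Toxic).
Code Z9 quantity: one 24.6 oz pack = 698.64 g.
698.64 g ≤ 1 kg (ocean vessel limit, Code Z9) — within limit.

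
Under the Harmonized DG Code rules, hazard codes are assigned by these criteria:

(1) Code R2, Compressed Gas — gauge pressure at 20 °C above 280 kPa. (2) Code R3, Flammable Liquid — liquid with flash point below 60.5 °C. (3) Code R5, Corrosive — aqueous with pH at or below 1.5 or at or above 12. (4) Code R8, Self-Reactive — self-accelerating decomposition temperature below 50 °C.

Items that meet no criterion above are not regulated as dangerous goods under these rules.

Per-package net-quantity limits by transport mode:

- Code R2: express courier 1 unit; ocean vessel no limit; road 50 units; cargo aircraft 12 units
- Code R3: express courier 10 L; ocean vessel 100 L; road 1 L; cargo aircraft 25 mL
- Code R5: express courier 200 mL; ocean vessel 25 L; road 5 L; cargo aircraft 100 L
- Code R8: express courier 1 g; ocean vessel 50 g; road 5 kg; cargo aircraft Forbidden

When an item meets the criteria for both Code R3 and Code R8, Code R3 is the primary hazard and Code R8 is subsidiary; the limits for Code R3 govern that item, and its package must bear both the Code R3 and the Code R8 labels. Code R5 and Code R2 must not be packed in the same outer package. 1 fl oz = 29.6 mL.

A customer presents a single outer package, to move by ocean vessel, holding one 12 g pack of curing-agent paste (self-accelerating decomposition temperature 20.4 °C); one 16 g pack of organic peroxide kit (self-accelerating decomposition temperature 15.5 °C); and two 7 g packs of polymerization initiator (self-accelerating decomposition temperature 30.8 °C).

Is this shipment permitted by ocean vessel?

Yes

The curing-agent paste has self-accelerating decomposition temperature 20.4 °C, which is < 50 °C, so it is Code R8 (Self-Reactive).
Organic peroxide kit: self-accelerating decomposition temperature 15.5 °C < 50 °C → Code R8 (Self-Reactive).
The polymerization initiator has self-accelerating decomposition temperature 30.8 °C, which is < 50 °C, so it is Code R8 (Self-Reactive).
Total Code R8: 12 g + 16 g + (two 7 g packs = 14 g) = 42 g.
That is within the Code R8 ocean vessel limit of 50 g.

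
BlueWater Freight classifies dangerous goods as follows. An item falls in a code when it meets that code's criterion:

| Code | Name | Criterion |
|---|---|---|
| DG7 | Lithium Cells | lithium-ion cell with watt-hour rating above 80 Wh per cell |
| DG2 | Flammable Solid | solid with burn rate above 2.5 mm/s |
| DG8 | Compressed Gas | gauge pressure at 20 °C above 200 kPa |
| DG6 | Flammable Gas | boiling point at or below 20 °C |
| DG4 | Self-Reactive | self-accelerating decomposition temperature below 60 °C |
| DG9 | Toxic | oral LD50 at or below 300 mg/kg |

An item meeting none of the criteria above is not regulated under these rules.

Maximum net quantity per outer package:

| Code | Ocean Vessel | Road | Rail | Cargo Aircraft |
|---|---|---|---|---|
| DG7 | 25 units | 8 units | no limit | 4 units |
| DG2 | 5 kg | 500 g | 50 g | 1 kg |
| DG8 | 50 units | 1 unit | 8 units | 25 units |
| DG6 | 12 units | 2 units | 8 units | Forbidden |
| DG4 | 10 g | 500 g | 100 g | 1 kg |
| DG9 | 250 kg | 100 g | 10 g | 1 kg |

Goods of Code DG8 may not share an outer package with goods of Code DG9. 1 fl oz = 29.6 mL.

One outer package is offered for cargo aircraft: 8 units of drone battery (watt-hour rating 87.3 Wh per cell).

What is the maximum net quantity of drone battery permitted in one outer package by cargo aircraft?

4 units

The drone battery has watt-hour rating 87.3 Wh per cell, which is > 80 Wh per cell, so it is Code DG7 (Lithium Cells).
The cargo aircraft limit for Code DG7 is 4 units.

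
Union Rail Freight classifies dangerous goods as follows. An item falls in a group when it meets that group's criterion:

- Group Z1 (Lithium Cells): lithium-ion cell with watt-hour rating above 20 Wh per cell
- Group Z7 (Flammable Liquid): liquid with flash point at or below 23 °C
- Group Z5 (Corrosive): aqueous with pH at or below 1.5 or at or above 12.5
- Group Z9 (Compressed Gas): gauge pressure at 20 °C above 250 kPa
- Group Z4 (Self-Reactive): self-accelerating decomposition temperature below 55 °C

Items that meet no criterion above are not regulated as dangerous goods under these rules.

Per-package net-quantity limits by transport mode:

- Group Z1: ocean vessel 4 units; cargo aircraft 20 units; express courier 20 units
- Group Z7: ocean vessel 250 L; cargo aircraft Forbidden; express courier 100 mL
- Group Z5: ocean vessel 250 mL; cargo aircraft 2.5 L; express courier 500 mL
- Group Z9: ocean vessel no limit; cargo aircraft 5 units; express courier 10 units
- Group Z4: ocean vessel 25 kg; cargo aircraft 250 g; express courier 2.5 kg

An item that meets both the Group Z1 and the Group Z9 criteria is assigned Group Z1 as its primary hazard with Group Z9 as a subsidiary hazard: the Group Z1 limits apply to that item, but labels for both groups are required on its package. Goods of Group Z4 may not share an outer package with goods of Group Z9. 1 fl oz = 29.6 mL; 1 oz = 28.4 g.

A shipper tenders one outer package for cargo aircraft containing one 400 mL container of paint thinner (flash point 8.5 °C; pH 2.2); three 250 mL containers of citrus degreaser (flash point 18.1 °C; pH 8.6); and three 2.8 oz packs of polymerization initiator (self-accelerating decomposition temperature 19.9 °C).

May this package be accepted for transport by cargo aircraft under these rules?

No

Flash point 8.5 °C meets the Group Z7 criterion (Flammable Liquid), so the paint thinner is Group Z7.
Flash point 18.1 °C meets the Group Z7 criterion (Flammable Liquid), so the citrus degreaser is Group Z7.
The polymerization initiator has self-accelerating decomposition temperature 19.9 °C, which is < 55 °C, so it is Group Z4 (Self-Reactive).
Total Group Z7: 400 mL + (three 250 mL containers = 750 mL) = 1.15 L.
By cargo aircraft, Group Z7 is Forbidden regardless of quantity.
Group Z4 quantity: three 2.8 oz packs = 238.56 g.
238.56 g ≤ 250 g (cargo aircraft limit, Group Z4) — within limit.
The segregation rule (Group Z4 with Group Z9) does not apply to Group Z7 with Group Z4.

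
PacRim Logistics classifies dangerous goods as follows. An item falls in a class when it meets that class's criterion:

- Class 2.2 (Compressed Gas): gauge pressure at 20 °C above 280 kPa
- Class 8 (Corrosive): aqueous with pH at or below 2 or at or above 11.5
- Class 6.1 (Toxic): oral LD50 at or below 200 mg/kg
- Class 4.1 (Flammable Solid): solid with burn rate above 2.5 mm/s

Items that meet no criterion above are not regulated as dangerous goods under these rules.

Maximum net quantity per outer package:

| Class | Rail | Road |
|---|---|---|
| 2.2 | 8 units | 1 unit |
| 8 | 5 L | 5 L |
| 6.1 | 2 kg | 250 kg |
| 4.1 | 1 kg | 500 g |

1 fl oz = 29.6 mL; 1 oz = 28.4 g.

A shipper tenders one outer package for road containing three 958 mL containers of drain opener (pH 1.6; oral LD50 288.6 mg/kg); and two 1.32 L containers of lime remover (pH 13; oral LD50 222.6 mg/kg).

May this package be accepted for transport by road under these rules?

No

pH 1.6 meets the Class 8 criterion (Corrosive), so the drain opener is Class 8.
Lime remover: pH 13 ≥ 11.5 → Class 8 (Corrosive).
Total Class 8: (three 958 mL containers = 2.874 L) + (two 1.32 L containers = 2.64 L) = 5.514 L.
5.514 L exceeds the road limit of 5 L for Class 8.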